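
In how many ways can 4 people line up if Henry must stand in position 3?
Fix one position: (4-1)! = 6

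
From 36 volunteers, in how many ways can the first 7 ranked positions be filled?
P(36,7) = 36!/(36-7)! = 42072307200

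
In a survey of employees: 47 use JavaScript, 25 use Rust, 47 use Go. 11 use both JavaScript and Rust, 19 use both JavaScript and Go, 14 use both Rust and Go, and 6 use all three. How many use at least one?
|A∪B∪C| = 47+25+47-11-19-14+6 = 81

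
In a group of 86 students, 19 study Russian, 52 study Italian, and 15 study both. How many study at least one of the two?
|A∪B| = |A| + |B| - |A∩B| = 19 + 52 - 15 = 56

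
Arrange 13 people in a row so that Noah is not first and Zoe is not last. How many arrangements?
By inclusion-exclusion: 13! - 2×(13-1)! + (13-2)! = 6227020800 - 958003200 + 39916800 = 5308934400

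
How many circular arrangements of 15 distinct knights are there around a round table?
Circular: fix one position, arrange the rest. (15-1)! = 87178291200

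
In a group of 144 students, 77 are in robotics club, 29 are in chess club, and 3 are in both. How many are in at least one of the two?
|A∪B| = |A| + |B| - |A∩B| = 77 + 29 - 3 = 103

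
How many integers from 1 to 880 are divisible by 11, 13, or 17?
⌊880/11⌋+⌊880/13⌋+⌊880/17⌋ - ⌊880/143⌋-⌊880/187⌋-⌊880/221⌋ + ⌊880/2431⌋ = 80+67+51 - 6-4-3 + 0 = 185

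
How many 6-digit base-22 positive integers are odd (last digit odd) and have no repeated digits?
Last∈{1,3,5,7,9,11,13,15,17,19,21}. Last=0: 0. Last nonzero: 11×20×P(20,4) = 25581600. Total = 25581600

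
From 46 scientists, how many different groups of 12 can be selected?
C(46,12) = 46!/(12!×34!) = 38910617655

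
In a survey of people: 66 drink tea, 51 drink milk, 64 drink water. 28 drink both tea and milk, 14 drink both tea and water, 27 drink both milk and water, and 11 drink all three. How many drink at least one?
|A∪B∪C| = 66+51+64-28-14-27+11 = 123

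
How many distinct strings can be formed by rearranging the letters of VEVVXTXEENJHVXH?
15! / (4! × 1! × 1! × 3! × 3! × 1! × 2!) = 756756000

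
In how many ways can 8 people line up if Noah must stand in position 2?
Fix one position: (8-1)! = 5040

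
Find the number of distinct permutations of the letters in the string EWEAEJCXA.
9! / (1! × 3! × 1! × 1! × 1! × 2!) = 30240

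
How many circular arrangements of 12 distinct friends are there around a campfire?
Circular: fix one position, arrange the rest. (12-1)! = 39916800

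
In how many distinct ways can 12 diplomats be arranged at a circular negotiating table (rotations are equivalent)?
Circular: fix one position, arrange the rest. (12-1)! = 39916800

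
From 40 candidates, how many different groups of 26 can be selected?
C(40,26) = 40!/(26!×14!) = 23206929840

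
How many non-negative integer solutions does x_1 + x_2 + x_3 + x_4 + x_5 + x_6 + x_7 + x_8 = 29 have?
C(29+8-1, 8-1) = C(36, 7) = 8347680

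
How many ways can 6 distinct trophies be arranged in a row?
6! = 720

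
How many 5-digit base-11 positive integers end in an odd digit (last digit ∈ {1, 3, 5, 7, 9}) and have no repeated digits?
Last∈{1,3,5,7,9}. Last=0: 0. Last nonzero: 5×9×P(9,3) = 22680. Total = 22680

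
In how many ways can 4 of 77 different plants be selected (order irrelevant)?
C(77,4) = 77!/(4!×73!) = 1353275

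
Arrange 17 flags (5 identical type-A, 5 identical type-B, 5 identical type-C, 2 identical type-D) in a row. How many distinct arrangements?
17! / (5! × 5! × 5! × 2!) = 102918816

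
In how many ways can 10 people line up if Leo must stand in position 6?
Fix one position: (10-1)! = 362880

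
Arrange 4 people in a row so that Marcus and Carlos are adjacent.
Treat as block: (4-1)! × 2! = 6 × 2 = 12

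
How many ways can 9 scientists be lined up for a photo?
9! = 362880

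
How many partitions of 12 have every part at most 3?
Let r_j(i) = number of partitions of i into parts ≤ j, for i = 0..12. r_1(i) = 1 for all i; r_j(i) = r_{j-1}(i) + r_j(i-j). Rows j = 2..3: ≤2: 1 1 2 2 3 3 4 4 5 5 6 6 7; ≤3: 1 1 2 3 4 5 7 8 10 12 14 16 19. r_3(12) = 19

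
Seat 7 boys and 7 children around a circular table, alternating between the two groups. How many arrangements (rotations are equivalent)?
Fix one of the boys: (7-1)! ways for the remaining boys, × 7! ways for the children = 720 × 5040 = 3628800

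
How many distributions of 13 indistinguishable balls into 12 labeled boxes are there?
C(13+12-1, 12-1) = C(24, 11) = 2496144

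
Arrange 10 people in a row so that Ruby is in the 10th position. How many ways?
Fix one position: (10-1)! = 362880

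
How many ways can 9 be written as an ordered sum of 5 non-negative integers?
C(9+5-1, 5-1) = C(13, 4) = 715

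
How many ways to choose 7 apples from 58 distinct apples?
C(58,7) = 58!/(7!×51!) = 300674088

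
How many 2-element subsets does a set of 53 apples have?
C(53,2) = 53!/(2!×51!) = 1378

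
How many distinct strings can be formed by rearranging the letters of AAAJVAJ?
7! / (2! × 1! × 4!) = 105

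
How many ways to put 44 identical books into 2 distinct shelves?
C(44+2-1, 2-1) = C(45, 1) = 45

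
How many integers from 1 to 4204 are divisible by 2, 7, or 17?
⌊4204/2⌋+⌊4204/7⌋+⌊4204/17⌋ - ⌊4204/14⌋-⌊4204/34⌋-⌊4204/119⌋ + ⌊4204/238⌋ = 2102+600+247 - 300-123-35 + 17 = 2508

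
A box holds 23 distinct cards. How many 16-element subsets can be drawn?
C(23,16) = 23!/(16!×7!) = 245157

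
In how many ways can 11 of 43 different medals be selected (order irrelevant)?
C(43,11) = 43!/(11!×32!) = 5752004349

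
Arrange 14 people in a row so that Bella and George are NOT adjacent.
Total - adjacent = 14! - (14-1)!×2 = 87178291200 - 12454041600 = 74724249600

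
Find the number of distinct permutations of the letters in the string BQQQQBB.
7! / (3! × 4!) = 35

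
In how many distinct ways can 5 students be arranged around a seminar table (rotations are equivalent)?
Circular: fix one position, arrange the rest. (5-1)! = 24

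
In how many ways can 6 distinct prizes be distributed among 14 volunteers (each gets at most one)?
P(14,6) = 14!/(14-6)! = 2162160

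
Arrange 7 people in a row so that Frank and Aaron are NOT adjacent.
Total - adjacent = 7! - (7-1)!×2 = 5040 - 1440 = 3600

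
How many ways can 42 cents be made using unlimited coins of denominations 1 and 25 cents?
Coefficient of x^42 in 1/(1-x^1) · 1/(1-x^25). Use j coins of 25 for j = 0..⌊42/25⌋ = 1, the rest in 1s: 1 + 1 = 2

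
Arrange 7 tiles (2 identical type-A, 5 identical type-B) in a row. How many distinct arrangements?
7! / (2! × 5!) = 21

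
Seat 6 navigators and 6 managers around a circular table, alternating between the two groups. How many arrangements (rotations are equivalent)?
Fix one of the navigators: (6-1)! ways for the remaining navigators, × 6! ways for the managers = 120 × 720 = 86400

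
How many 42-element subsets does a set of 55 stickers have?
C(55,42) = 55!/(42!×13!) = 1451182990950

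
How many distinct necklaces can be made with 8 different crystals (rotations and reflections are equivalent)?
(8-1)!/2 = 5040/2 = 2520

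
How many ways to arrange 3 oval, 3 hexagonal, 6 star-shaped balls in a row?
12! / (3! × 3! × 6!) = 18480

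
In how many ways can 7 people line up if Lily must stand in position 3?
Fix one position: (7-1)! = 720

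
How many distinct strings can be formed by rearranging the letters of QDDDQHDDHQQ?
11! / (5! × 2! × 4!) = 6930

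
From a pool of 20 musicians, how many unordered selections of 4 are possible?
C(20,4) = 20!/(4!×16!) = 4845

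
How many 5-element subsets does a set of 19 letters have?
C(19,5) = 19!/(5!×14!) = 11628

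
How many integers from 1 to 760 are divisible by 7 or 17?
⌊760/7⌋ + ⌊760/17⌋ - ⌊760/119⌋ = 108 + 44 - 6 = 146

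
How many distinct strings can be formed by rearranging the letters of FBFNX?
5! / (2! × 1! × 1! × 1!) = 60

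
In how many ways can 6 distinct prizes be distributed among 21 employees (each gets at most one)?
P(21,6) = 21!/(21-6)! = 39070080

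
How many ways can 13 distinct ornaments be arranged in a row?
13! = 6227020800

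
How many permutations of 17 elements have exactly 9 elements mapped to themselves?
Choose the 9 fixed points C(17,9) = 24310, derange the rest: !8 = Σ_{j=0}^{8} (-1)^j·8!/j! = 40320 - 40320 + 20160 - 6720 + 1680 - 336 + 56 - 8 + 1 = 14833. Product = 24310 × 14833 = 360590230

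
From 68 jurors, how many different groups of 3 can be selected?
C(68,3) = 68!/(3!×65!) = 50116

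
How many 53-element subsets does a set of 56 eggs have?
C(56,53) = 56!/(53!×3!) = 27720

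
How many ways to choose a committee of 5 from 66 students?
C(66,5) = 66!/(5!×61!) = 8936928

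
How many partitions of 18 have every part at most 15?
Let r_j(i) = number of partitions of i into parts ≤ j, for i = 0..18. r_1(i) = 1 for all i; r_j(i) = r_{j-1}(i) + r_j(i-j). Rows j = 2..15: ≤2: 1 1 2 2 3 3 4 4 5 5 6 6 7 7 8 8 9 9 10; ≤3: 1 1 2 3 4 5 7 8 10 12 14 16 19 21 24 27 30 33 37; ≤4: 1 1 2 3 5 6 9 11 15 18 23 27 34 39 47 54 64 72 84; ≤5: 1 1 2 3 5 7 10 13 18 23 30 37 47 57 70 84 101 119 141; ≤6: 1 1 2 3 5 7 11 14 20 26 35 44 58 71 90 110 136 163 199; ≤7: 1 1 2 3 5 7 11 15 21 28 38 49 65 82 105 131 164 201 248; ≤8: 1 1 2 3 5 7 11 15 22 29 40 52 70 89 116 146 186 230 288; ≤9: 1 1 2 3 5 7 11 15 22 30 41 54 73 94 123 157 201 252 318; ≤10: 1 1 2 3 5 7 11 15 22 30 42 55 75 97 128 164 212 267 340; ≤11: 1 1 2 3 5 7 11 15 22 30 42 56 76 99 131 169 219 278 355; ≤12: 1 1 2 3 5 7 11 15 22 30 42 56 77 100 133 172 224 285 366; ≤13: 1 1 2 3 5 7 11 15 22 30 42 56 77 101 134 174 227 290 373; ≤14: 1 1 2 3 5 7 11 15 22 30 42 56 77 101 135 175 229 293 378; ≤15: 1 1 2 3 5 7 11 15 22 30 42 56 77 101 135 176 230 295 381. r_15(18) = 381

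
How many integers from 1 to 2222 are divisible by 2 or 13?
⌊2222/2⌋ + ⌊2222/13⌋ - ⌊2222/26⌋ = 1111 + 170 - 85 = 1196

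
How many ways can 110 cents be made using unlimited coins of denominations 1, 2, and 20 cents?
Coefficient of x^110 in 1/(1-x^1) · 1/(1-x^2) · 1/(1-x^20). Case on j = number of 20-cent coins (j = 0..5); remainder r = 110 - 20j is made from {1,2} in ⌊r/2⌋+1 ways. r = 110, 90, 70, 50, 30, 10 → 56 + 46 + 36 + 26 + 16 + 6 = 186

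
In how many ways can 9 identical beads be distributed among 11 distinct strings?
C(9+11-1, 11-1) = C(19, 10) = 92378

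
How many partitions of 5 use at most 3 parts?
By conjugation, equals partitions of 5 into parts ≤ 3. Let r_j(i) = number of partitions of i into parts ≤ j, for i = 0..5. r_1(i) = 1 for all i; r_j(i) = r_{j-1}(i) + r_j(i-j). Rows j = 2..3: ≤2: 1 1 2 2 3 3; ≤3: 1 1 2 3 4 5. r_3(5) = 5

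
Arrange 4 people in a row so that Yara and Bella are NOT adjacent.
Total - adjacent = 4! - (4-1)!×2 = 24 - 12 = 12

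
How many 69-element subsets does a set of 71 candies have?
C(71,69) = 71!/(69!×2!) = 2485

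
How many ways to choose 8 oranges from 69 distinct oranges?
C(69,8) = 69!/(8!×61!) = 8361453672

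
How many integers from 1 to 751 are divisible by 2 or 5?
⌊751/2⌋ + ⌊751/5⌋ - ⌊751/10⌋ = 375 + 150 - 75 = 450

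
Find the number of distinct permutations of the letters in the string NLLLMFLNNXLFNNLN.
16! / (1! × 2! × 6! × 1! × 6!) = 20180160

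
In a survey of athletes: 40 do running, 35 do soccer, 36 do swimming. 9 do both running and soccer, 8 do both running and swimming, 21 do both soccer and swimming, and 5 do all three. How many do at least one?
|A∪B∪C| = 40+35+36-9-8-21+5 = 78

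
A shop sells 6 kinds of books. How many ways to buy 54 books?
C(54+6-1, 6-1) = C(59, 5) = 5006386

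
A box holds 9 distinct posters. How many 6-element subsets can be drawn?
C(9,6) = 9!/(6!×3!) = 84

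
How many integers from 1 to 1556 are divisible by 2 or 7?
⌊1556/2⌋ + ⌊1556/7⌋ - ⌊1556/14⌋ = 778 + 222 - 111 = 889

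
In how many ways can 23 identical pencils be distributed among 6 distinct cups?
C(23+6-1, 6-1) = C(28, 5) = 98280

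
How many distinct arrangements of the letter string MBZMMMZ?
7! / (1! × 4! × 2!) = 105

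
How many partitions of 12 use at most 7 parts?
By conjugation, equals partitions of 12 into parts ≤ 7. Let r_j(i) = number of partitions of i into parts ≤ j, for i = 0..12. r_1(i) = 1 for all i; r_j(i) = r_{j-1}(i) + r_j(i-j). Rows j = 2..7: ≤2: 1 1 2 2 3 3 4 4 5 5 6 6 7; ≤3: 1 1 2 3 4 5 7 8 10 12 14 16 19; ≤4: 1 1 2 3 5 6 9 11 15 18 23 27 34; ≤5: 1 1 2 3 5 7 10 13 18 23 30 37 47; ≤6: 1 1 2 3 5 7 11 14 20 26 35 44 58; ≤7: 1 1 2 3 5 7 11 15 21 28 38 49 65. r_7(12) = 65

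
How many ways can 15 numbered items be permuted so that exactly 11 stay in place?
Choose the 11 fixed points C(15,11) = 1365, derange the rest: !4 = Σ_{j=0}^{4} (-1)^j·4!/j! = 24 - 24 + 12 - 4 + 1 = 9. Product = 1365 × 9 = 12285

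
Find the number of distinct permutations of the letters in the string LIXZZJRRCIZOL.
13! / (2! × 3! × 1! × 2! × 1! × 1! × 1! × 2!) = 129729600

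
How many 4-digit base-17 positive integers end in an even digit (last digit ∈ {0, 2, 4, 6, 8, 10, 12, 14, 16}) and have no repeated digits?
Last∈{0,2,4,6,8,10,12,14,16}. Last=0: 3360. Last nonzero: 8×15×P(15,2) = 25200. Total = 28560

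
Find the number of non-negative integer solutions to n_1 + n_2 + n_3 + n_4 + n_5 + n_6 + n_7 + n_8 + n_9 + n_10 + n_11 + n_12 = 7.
C(7+12-1, 12-1) = C(18, 11) = 31824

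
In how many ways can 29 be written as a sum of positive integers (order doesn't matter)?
Pentagonal recurrence p(n) = p(n-1) + p(n-2) - p(n-5) - p(n-7) + p(n-12) + p(n-15) - ... gives p(0..28) = 1, 1, 2, 3, 5, 7, 11, 15, 22, 30, 42, 56, 77, 101, 135, 176, 231, 297, 385, 490, 627, 792, 1002, 1255, 1575, 1958, 2436, 3010, 3718. p(29) = p(28) + p(27) - p(24) - p(22) + p(17) + p(14) - p(7) - p(3) = 3718 + 3010 - 1575 - 1002 + 297 + 135 - 15 - 3 = 4565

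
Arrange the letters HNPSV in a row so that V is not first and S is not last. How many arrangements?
By inclusion-exclusion: 5! - 2×(5-1)! + (5-2)! = 120 - 48 + 6 = 78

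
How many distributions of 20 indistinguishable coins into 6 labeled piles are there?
C(20+6-1, 6-1) = C(25, 5) = 53130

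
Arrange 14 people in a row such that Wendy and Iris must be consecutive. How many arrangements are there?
Treat the 2 as one block: (14-2+1)! × 2! = 6227020800 × 2 = 12454041600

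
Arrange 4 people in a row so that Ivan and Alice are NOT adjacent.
Total - adjacent = 4! - (4-1)!×2 = 24 - 12 = 12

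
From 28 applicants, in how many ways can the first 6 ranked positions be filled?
P(28,6) = 28!/(28-6)! = 271252800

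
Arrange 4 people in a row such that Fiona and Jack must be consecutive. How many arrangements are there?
Treat the 2 as one block: (4-2+1)! × 2! = 6 × 2 = 12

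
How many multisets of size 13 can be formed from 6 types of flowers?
C(13+6-1, 6-1) = C(18, 5) = 8568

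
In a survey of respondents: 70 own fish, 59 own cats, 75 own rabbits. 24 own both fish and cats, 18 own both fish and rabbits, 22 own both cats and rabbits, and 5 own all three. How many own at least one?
|A∪B∪C| = 70+59+75-24-18-22+5 = 145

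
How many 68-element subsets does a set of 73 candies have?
C(73,68) = 73!/(68!×5!) = 15020334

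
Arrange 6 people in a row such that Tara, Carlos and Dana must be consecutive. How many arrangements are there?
Treat the 3 as one block: (6-3+1)! × 3! = 24 × 6 = 144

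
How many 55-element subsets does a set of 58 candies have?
C(58,55) = 58!/(55!×3!) = 30856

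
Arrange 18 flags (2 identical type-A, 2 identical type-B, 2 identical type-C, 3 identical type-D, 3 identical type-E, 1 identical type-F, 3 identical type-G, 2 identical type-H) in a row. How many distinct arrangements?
18! / (2! × 2! × 2! × 3! × 3! × 1! × 3! × 2!) = 1852538688000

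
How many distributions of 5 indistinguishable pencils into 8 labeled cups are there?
C(5+8-1, 8-1) = C(12, 7) = 792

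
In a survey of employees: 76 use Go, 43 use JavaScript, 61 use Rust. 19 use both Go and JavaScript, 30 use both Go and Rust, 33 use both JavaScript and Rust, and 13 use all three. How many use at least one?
|A∪B∪C| = 76+43+61-19-30-33+13 = 111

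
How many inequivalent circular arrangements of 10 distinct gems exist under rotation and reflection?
(10-1)!/2 = 362880/2 = 181440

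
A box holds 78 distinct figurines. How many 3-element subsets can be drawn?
C(78,3) = 78!/(3!×75!) = 76076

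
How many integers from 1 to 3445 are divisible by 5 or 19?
⌊3445/5⌋ + ⌊3445/19⌋ - ⌊3445/95⌋ = 689 + 181 - 36 = 834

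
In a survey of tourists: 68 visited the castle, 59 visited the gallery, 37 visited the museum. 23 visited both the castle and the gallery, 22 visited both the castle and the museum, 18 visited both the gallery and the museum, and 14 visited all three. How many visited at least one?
|A∪B∪C| = 68+59+37-23-22-18+14 = 115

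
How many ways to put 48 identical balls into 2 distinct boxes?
C(48+2-1, 2-1) = C(49, 1) = 49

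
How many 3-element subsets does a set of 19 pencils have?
C(19,3) = 19!/(3!×16!) = 969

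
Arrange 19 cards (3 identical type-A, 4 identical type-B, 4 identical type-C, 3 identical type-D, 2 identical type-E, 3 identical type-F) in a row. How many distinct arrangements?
19! / (3! × 4! × 4! × 3! × 2! × 3!) = 488864376000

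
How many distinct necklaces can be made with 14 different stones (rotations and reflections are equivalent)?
(14-1)!/2 = 6227020800/2 = 3113510400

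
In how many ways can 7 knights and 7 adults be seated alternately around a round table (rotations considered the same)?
Fix one of the knights: (7-1)! ways for the remaining knights, × 7! ways for the adults = 720 × 5040 = 3628800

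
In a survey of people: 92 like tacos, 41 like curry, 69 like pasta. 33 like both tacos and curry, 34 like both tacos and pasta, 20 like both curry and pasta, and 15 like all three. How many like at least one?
|A∪B∪C| = 92+41+69-33-34-20+15 = 130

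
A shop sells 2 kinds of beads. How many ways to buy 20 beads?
C(20+2-1, 2-1) = C(21, 1) = 21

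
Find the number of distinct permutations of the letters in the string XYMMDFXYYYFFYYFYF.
17! / (2! × 7! × 1! × 5! × 2!) = 147026880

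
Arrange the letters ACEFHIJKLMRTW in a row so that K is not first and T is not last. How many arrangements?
By inclusion-exclusion: 13! - 2×(13-1)! + (13-2)! = 6227020800 - 958003200 + 39916800 = 5308934400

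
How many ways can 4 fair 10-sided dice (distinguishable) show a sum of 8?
Coefficient of x^8 in (x + x² + ... + x^10)^4. By inclusion-exclusion on dice exceeding 10: Σ_j (-1)^j C(4,j)·C(8-1-10j, 3) = C(4,0)·C(7,3) = 1·35 = 35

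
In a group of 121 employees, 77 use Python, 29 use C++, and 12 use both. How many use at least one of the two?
|A∪B| = |A| + |B| - |A∩B| = 77 + 29 - 12 = 94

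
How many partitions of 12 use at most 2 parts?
By conjugation, equals partitions of 12 into parts ≤ 2. Let r_j(i) = number of partitions of i into parts ≤ j, for i = 0..12. r_1(i) = 1 for all i; r_j(i) = r_{j-1}(i) + r_j(i-j). Rows j = 2..2: ≤2: 1 1 2 2 3 3 4 4 5 5 6 6 7. r_2(12) = 7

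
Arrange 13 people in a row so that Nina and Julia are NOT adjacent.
Total - adjacent = 13! - (13-1)!×2 = 6227020800 - 958003200 = 5269017600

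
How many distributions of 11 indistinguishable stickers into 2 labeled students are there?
C(11+2-1, 2-1) = C(12, 1) = 12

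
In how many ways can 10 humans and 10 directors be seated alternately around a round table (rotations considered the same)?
Fix one of the humans: (10-1)! ways for the remaining humans, × 10! ways for the directors = 362880 × 3628800 = 1316818944000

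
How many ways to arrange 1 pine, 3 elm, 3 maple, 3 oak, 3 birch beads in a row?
13! / (1! × 3! × 3! × 3! × 3!) = 4804800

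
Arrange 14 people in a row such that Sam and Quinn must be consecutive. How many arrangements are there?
Treat the 2 as one block: (14-2+1)! × 2! = 6227020800 × 2 = 12454041600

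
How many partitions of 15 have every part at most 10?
Let r_j(i) = number of partitions of i into parts ≤ j, for i = 0..15. r_1(i) = 1 for all i; r_j(i) = r_{j-1}(i) + r_j(i-j). Rows j = 2..10: ≤2: 1 1 2 2 3 3 4 4 5 5 6 6 7 7 8 8; ≤3: 1 1 2 3 4 5 7 8 10 12 14 16 19 21 24 27; ≤4: 1 1 2 3 5 6 9 11 15 18 23 27 34 39 47 54; ≤5: 1 1 2 3 5 7 10 13 18 23 30 37 47 57 70 84; ≤6: 1 1 2 3 5 7 11 14 20 26 35 44 58 71 90 110; ≤7: 1 1 2 3 5 7 11 15 21 28 38 49 65 82 105 131; ≤8: 1 1 2 3 5 7 11 15 22 29 40 52 70 89 116 146; ≤9: 1 1 2 3 5 7 11 15 22 30 41 54 73 94 123 157; ≤10: 1 1 2 3 5 7 11 15 22 30 42 55 75 97 128 164. r_10(15) = 164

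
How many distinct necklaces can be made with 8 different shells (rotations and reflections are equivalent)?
(8-1)!/2 = 5040/2 = 2520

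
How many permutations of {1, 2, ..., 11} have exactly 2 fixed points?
Choose the 2 fixed points C(11,2) = 55, derange the rest: !9 = Σ_{j=0}^{9} (-1)^j·9!/j! = 362880 - 362880 + 181440 - 60480 + 15120 - 3024 + 504 - 72 + 9 - 1 = 133496. Product = 55 × 133496 = 7342280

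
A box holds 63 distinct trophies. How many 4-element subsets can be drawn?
C(63,4) = 63!/(4!×59!) = 595665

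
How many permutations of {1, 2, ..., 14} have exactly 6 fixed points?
Choose the 6 fixed points C(14,6) = 3003, derange the rest: !8 = Σ_{j=0}^{8} (-1)^j·8!/j! = 40320 - 40320 + 20160 - 6720 + 1680 - 336 + 56 - 8 + 1 = 14833. Product = 3003 × 14833 = 44543499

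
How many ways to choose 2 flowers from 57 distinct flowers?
C(57,2) = 57!/(2!×55!) = 1596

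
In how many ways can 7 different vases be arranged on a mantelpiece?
7! = 5040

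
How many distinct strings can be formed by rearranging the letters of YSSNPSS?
7! / (1! × 1! × 4! × 1!) = 210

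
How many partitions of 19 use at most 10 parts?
By conjugation, equals partitions of 19 into parts ≤ 10. Let r_j(i) = number of partitions of i into parts ≤ j, for i = 0..19. r_1(i) = 1 for all i; r_j(i) = r_{j-1}(i) + r_j(i-j). Rows j = 2..10: ≤2: 1 1 2 2 3 3 4 4 5 5 6 6 7 7 8 8 9 9 10 10; ≤3: 1 1 2 3 4 5 7 8 10 12 14 16 19 21 24 27 30 33 37 40; ≤4: 1 1 2 3 5 6 9 11 15 18 23 27 34 39 47 54 64 72 84 94; ≤5: 1 1 2 3 5 7 10 13 18 23 30 37 47 57 70 84 101 119 141 164; ≤6: 1 1 2 3 5 7 11 14 20 26 35 44 58 71 90 110 136 163 199 235; ≤7: 1 1 2 3 5 7 11 15 21 28 38 49 65 82 105 131 164 201 248 300; ≤8: 1 1 2 3 5 7 11 15 22 29 40 52 70 89 116 146 186 230 288 352; ≤9: 1 1 2 3 5 7 11 15 22 30 41 54 73 94 123 157 201 252 318 393; ≤10: 1 1 2 3 5 7 11 15 22 30 42 55 75 97 128 164 212 267 340 423. r_10(19) = 423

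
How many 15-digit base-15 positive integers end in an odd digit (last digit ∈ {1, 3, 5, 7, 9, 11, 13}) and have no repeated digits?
Last∈{1,3,5,7,9,11,13}. Last=0: 0. Last nonzero: 7×13×P(13,13) = 566658892800. Total = 566658892800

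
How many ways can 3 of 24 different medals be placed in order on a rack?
P(24,3) = 24!/(24-3)! = 12144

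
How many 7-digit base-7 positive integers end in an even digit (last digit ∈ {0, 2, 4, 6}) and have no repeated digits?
Last∈{0,2,4,6}. Last=0: 720. Last nonzero: 3×5×P(5,5) = 1800. Total = 2520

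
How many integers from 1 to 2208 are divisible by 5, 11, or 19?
⌊2208/5⌋+⌊2208/11⌋+⌊2208/19⌋ - ⌊2208/55⌋-⌊2208/95⌋-⌊2208/209⌋ + ⌊2208/1045⌋ = 441+200+116 - 40-23-10 + 2 = 686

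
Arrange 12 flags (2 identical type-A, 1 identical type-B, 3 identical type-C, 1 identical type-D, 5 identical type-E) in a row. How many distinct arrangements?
12! / (2! × 1! × 3! × 1! × 5!) = 332640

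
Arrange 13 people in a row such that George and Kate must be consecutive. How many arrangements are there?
Treat the 2 as one block: (13-2+1)! × 2! = 479001600 × 2 = 958003200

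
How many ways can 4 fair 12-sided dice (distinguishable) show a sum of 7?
Coefficient of x^7 in (x + x² + ... + x^12)^4. By inclusion-exclusion on dice exceeding 12: Σ_j (-1)^j C(4,j)·C(7-1-12j, 3) = C(4,0)·C(6,3) = 1·20 = 20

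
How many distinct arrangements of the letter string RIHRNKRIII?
10! / (3! × 4! × 1! × 1! × 1!) = 25200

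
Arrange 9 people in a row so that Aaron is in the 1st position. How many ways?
Fix one position: (9-1)! = 40320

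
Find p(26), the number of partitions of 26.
Pentagonal recurrence p(n) = p(n-1) + p(n-2) - p(n-5) - p(n-7) + p(n-12) + p(n-15) - ... gives p(0..25) = 1, 1, 2, 3, 5, 7, 11, 15, 22, 30, 42, 56, 77, 101, 135, 176, 231, 297, 385, 490, 627, 792, 1002, 1255, 1575, 1958. p(26) = p(25) + p(24) - p(21) - p(19) + p(14) + p(11) - p(4) - p(0) = 1958 + 1575 - 792 - 490 + 135 + 56 - 5 - 1 = 2436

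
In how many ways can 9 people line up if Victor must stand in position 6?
Fix one position: (9-1)! = 40320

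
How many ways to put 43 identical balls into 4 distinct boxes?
C(43+4-1, 4-1) = C(46, 3) = 15180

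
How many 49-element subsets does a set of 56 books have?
C(56,49) = 56!/(49!×7!) = 231917400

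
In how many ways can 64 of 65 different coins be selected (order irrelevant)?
C(65,64) = 65!/(64!×1!) = 65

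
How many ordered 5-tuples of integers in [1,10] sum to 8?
Coefficient of x^8 in (x + x² + ... + x^10)^5. By inclusion-exclusion on dice exceeding 10: Σ_j (-1)^j C(5,j)·C(8-1-10j, 4) = C(5,0)·C(7,4) = 1·35 = 35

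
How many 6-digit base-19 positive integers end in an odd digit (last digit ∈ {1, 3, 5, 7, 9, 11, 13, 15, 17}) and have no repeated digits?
Last∈{1,3,5,7,9,11,13,15,17}. Last=0: 0. Last nonzero: 9×17×P(17,4) = 8739360. Total = 8739360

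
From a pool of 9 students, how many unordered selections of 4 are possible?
C(9,4) = 9!/(4!×5!) = 126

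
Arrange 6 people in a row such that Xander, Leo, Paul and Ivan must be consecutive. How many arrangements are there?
Treat the 4 as one block: (6-4+1)! × 4! = 6 × 24 = 144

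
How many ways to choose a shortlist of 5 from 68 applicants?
C(68,5) = 68!/(5!×63!) = 10424128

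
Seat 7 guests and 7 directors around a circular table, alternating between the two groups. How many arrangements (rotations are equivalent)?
Fix one of the guests: (7-1)! ways for the remaining guests, × 7! ways for the directors = 720 × 5040 = 3628800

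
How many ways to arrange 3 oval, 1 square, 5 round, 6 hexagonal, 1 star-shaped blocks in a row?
16! / (3! × 1! × 5! × 6! × 1!) = 40360320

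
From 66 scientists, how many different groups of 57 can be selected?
C(66,57) = 66!/(57!×9!) = 37014131440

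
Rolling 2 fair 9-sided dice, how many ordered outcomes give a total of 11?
Coefficient of x^11 in (x + x² + ... + x^9)^2. By inclusion-exclusion on dice exceeding 9: Σ_j (-1)^j C(2,j)·C(11-1-9j, 1) = C(2,0)·C(10,1) - C(2,1)·C(1,1) = 1·10 - 2·1 = 8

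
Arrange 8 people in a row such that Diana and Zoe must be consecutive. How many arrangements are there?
Treat the 2 as one block: (8-2+1)! × 2! = 5040 × 2 = 10080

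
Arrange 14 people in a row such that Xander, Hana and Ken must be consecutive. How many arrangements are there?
Treat the 3 as one block: (14-3+1)! × 3! = 479001600 × 6 = 2874009600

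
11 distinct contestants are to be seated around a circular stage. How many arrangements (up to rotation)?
Circular: fix one position, arrange the rest. (11-1)! = 3628800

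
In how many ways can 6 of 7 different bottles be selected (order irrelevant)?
C(7,6) = 7!/(6!×1!) = 7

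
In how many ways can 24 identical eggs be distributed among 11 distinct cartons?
C(24+11-1, 11-1) = C(34, 10) = 131128140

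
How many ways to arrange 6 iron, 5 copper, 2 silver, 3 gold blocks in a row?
16! / (6! × 5! × 2! × 3!) = 20180160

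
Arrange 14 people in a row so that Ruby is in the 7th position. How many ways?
Fix one position: (14-1)! = 6227020800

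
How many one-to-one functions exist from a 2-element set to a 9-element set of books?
P(9,2) = 9!/(9-2)! = 72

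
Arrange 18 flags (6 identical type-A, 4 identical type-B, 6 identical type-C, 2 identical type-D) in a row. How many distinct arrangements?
18! / (6! × 4! × 6! × 2!) = 257297040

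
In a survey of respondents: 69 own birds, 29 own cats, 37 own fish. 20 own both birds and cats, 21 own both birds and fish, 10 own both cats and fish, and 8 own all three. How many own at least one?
|A∪B∪C| = 69+29+37-20-21-10+8 = 92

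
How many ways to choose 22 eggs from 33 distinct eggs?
C(33,22) = 33!/(22!×11!) = 193536720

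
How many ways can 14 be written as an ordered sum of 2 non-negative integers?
C(14+2-1, 2-1) = C(15, 1) = 15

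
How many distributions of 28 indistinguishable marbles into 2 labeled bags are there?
C(28+2-1, 2-1) = C(29, 1) = 29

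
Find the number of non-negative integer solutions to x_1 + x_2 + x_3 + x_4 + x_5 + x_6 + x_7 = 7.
C(7+7-1, 7-1) = C(13, 6) = 1716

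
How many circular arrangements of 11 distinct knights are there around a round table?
Circular: fix one position, arrange the rest. (11-1)! = 3628800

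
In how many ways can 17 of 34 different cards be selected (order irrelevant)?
C(34,17) = 34!/(17!×17!) = 2333606220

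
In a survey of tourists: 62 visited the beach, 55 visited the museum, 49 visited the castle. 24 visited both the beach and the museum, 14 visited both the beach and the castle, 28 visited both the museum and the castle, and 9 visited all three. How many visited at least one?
|A∪B∪C| = 62+55+49-24-14-28+9 = 109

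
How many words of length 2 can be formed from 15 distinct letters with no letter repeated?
P(15,2) = 15!/(15-2)! = 210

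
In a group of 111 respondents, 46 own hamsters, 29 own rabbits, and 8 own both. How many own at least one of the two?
|A∪B| = |A| + |B| - |A∩B| = 46 + 29 - 8 = 67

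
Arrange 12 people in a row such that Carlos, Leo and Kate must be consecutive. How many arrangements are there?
Treat the 3 as one block: (12-3+1)! × 3! = 3628800 × 6 = 21772800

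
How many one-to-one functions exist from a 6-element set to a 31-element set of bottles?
P(31,6) = 31!/(31-6)! = 530122320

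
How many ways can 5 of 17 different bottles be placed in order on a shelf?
P(17,5) = 17!/(17-5)! = 742560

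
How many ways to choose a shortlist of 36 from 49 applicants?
C(49,36) = 49!/(36!×13!) = 262596783764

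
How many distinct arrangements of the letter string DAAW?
4! / (1! × 2! × 1!) = 12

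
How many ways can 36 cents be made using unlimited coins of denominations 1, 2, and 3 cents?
Coefficient of x^36 in 1/(1-x^1) · 1/(1-x^2) · 1/(1-x^3). Case on j = number of 3-cent coins (j = 0..12); remainder r = 36 - 3j is made from {1,2} in ⌊r/2⌋+1 ways. r = 36, 33, 30, 27, 24, 21, 18, 15, 12, 9, 6, 3, 0 → 19 + 17 + 16 + 14 + 13 + 11 + 10 + 8 + 7 + 5 + 4 + 2 + 1 = 127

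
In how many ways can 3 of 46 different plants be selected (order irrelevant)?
C(46,3) = 46!/(3!×43!) = 15180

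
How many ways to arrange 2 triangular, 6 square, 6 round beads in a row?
14! / (2! × 6! × 6!) = 84084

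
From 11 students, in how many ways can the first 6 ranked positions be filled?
P(11,6) = 11!/(11-6)! = 332640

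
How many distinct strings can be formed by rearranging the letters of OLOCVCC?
7! / (1! × 2! × 3! × 1!) = 420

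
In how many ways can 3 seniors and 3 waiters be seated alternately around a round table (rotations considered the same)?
Fix one of the seniors: (3-1)! ways for the remaining seniors, × 3! ways for the waiters = 2 × 6 = 12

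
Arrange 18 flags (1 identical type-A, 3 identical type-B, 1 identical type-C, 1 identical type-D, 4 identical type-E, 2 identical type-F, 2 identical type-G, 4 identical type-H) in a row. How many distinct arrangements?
18! / (1! × 3! × 1! × 1! × 4! × 2! × 2! × 4!) = 463134672000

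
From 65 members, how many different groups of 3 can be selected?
C(65,3) = 65!/(3!×62!) = 43680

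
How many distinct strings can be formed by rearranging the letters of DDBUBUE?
7! / (2! × 1! × 2! × 2!) = 630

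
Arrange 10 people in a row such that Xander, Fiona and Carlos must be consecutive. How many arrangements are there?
Treat the 3 as one block: (10-3+1)! × 3! = 40320 × 6 = 241920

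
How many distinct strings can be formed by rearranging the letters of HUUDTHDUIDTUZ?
13! / (2! × 1! × 1! × 2! × 3! × 4!) = 10810800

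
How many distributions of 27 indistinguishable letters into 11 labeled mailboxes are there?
C(27+11-1, 11-1) = C(37, 10) = 348330136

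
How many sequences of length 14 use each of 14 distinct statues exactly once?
14! = 87178291200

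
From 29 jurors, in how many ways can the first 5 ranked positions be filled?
P(29,5) = 29!/(29-5)! = 14250600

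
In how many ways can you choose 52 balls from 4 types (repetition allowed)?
C(52+4-1, 4-1) = C(55, 3) = 26235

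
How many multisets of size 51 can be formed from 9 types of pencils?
C(51+9-1, 9-1) = C(59, 8) = 2217471399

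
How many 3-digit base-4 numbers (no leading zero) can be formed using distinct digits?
First digit: 3 choices (nonzero). Then descending: 3 × 3 × 2 = 18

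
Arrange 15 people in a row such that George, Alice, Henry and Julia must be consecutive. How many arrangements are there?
Treat the 4 as one block: (15-4+1)! × 4! = 479001600 × 24 = 11496038400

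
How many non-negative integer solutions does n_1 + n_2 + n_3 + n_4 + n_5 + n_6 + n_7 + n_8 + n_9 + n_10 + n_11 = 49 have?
C(49+11-1, 11-1) = C(59, 10) = 62828356305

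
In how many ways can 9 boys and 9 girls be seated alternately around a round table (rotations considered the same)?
Fix one of the boys: (9-1)! ways for the remaining boys, × 9! ways for the girls = 40320 × 362880 = 14631321600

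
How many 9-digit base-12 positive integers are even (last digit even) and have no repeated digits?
Last∈{0,2,4,6,8,10}. Last=0: 6652800. Last nonzero: 5×10×P(10,7) = 30240000. Total = 36892800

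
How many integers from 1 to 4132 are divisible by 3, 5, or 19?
⌊4132/3⌋+⌊4132/5⌋+⌊4132/19⌋ - ⌊4132/15⌋-⌊4132/57⌋-⌊4132/95⌋ + ⌊4132/285⌋ = 1377+826+217 - 275-72-43 + 14 = 2044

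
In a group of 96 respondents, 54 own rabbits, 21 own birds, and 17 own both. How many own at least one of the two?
|A∪B| = |A| + |B| - |A∩B| = 54 + 21 - 17 = 58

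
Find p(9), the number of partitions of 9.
Pentagonal recurrence p(n) = p(n-1) + p(n-2) - p(n-5) - p(n-7) + p(n-12) + p(n-15) - ... gives p(0..8) = 1, 1, 2, 3, 5, 7, 11, 15, 22. p(9) = p(8) + p(7) - p(4) - p(2) = 22 + 15 - 5 - 2 = 30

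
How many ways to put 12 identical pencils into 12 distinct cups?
C(12+12-1, 12-1) = C(23, 11) = 1352078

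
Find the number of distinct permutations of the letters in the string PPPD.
4! / (3! × 1!) = 4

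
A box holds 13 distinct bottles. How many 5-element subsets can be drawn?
C(13,5) = 13!/(5!×8!) = 1287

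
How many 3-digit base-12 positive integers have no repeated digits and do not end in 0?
Last digit: 11 nonzero choices. First digit: 10 (nonzero, ≠last). Middle 1: P(10,1) = 10. Total = 1100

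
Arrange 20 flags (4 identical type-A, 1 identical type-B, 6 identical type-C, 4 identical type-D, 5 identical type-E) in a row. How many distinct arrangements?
20! / (4! × 1! × 6! × 4! × 5!) = 48886437600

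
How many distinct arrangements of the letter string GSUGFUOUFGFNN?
13! / (3! × 3! × 3! × 1! × 2! × 1!) = 14414400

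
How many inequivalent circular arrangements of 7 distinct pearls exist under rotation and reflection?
(7-1)!/2 = 720/2 = 360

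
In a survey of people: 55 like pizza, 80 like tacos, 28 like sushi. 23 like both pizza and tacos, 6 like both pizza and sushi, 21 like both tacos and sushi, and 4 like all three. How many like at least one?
|A∪B∪C| = 55+80+28-23-6-21+4 = 117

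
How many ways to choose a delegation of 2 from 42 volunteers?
C(42,2) = 42!/(2!×40!) = 861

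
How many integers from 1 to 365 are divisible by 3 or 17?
⌊365/3⌋ + ⌊365/17⌋ - ⌊365/51⌋ = 121 + 21 - 7 = 135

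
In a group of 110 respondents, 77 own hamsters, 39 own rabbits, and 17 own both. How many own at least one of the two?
|A∪B| = |A| + |B| - |A∩B| = 77 + 39 - 17 = 99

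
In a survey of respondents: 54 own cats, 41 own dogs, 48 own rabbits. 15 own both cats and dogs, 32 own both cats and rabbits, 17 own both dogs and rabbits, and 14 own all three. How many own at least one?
|A∪B∪C| = 54+41+48-15-32-17+14 = 93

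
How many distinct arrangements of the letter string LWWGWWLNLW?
10! / (5! × 1! × 3! × 1!) = 5040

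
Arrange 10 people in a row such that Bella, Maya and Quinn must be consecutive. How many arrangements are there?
Treat the 3 as one block: (10-3+1)! × 3! = 40320 × 6 = 241920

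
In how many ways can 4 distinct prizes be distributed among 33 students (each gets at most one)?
P(33,4) = 33!/(33-4)! = 982080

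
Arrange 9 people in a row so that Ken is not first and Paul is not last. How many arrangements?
By inclusion-exclusion: 9! - 2×(9-1)! + (9-2)! = 362880 - 80640 + 5040 = 287280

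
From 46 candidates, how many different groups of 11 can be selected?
C(46,11) = 46!/(11!×35!) = 13340783196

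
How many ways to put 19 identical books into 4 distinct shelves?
C(19+4-1, 4-1) = C(22, 3) = 1540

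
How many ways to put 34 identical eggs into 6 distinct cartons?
C(34+6-1, 6-1) = C(39, 5) = 575757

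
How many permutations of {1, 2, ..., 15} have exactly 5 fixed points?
Choose the 5 fixed points C(15,5) = 3003, derange the rest: !10 = Σ_{j=0}^{10} (-1)^j·10!/j! = 3628800 - 3628800 + 1814400 - 604800 + 151200 - 30240 + 5040 - 720 + 90 - 10 + 1 = 1334961. Product = 3003 × 1334961 = 4008887883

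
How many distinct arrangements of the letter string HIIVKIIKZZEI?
12! / (1! × 5! × 1! × 2! × 2! × 1!) = 997920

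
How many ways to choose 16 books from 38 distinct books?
C(38,16) = 38!/(16!×22!) = 22239974430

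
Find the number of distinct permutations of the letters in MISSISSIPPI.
11! / (1! × 4! × 4! × 2!) = 34650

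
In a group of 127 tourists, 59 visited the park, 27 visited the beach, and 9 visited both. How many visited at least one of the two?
|A∪B| = |A| + |B| - |A∩B| = 59 + 27 - 9 = 77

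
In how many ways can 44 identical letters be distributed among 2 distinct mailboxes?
C(44+2-1, 2-1) = C(45, 1) = 45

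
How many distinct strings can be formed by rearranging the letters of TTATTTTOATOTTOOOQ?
17! / (5! × 9! × 1! × 2!) = 4084080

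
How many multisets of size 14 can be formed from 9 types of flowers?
C(14+9-1, 9-1) = C(22, 8) = 319770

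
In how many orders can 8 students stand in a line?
8! = 40320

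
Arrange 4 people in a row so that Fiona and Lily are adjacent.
Treat as block: (4-1)! × 2! = 6 × 2 = 12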